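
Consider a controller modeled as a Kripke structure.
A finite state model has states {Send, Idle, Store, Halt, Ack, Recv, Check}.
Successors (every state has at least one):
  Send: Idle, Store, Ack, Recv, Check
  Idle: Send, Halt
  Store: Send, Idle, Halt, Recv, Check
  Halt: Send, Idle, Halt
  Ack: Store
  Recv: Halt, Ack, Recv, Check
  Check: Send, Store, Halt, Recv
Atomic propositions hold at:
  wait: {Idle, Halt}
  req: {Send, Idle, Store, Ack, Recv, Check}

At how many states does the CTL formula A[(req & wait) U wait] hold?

Sat(req & wait) = {Idle}
A[(req & wait) U wait]: least fixpoint, start Z0 = Sat(wait) = {Idle, Halt}, add states in Sat(req & wait) with every successor in Z. Already a fixed point.
Sat(A[(req & wait) U wait]) = {Idle, Halt}
|Sat(A[(req & wait) U wait])| = |{Idle, Halt}| = 2.

2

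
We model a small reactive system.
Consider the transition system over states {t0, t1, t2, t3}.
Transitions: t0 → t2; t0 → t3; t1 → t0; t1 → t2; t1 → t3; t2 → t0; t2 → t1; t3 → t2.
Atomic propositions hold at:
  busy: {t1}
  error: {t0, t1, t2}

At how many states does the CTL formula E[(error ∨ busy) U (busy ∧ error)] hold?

Sat(error ∨ busy) = {t0, t1, t2}
Sat(busy ∧ error) = {t1}
E[(error ∨ busy) U (busy ∧ error)]: least fixpoint, start Z0 = Sat((busy ∧ error)) = {t1}, add states in Sat(error ∨ busy) with some successor in Z. Z1 = {t1, t2}; Z2 = {t0, t1, t2}; fixed.
Sat(E[(error ∨ busy) U (busy ∧ error)]) = {t0, t1, t2}
|Sat(E[(error ∨ busy) U (busy ∧ error)])| = |{t0, t1, t2}| = 3.

3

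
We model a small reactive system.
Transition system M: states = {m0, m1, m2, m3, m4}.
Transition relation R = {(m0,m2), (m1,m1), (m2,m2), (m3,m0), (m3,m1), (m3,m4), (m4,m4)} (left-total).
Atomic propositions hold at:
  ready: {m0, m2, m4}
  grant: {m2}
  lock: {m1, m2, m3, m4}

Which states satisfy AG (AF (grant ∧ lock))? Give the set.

{m0, m2}

Sat(grant ∧ lock) = {m2}
AF (grant ∧ lock): least fixpoint, start Z0 = {m2}, add states with every successor in Z. Z1 = {m0, m2}; fixed.
Sat(AF (grant ∧ lock)) = {m0, m2}
AG (AF (grant ∧ lock)): greatest fixpoint, start Z0 = {m0, m2}, keep only states in Sat with every successor in Z. Already a fixed point.
Sat(AG (AF (grant ∧ lock))) = {m0, m2}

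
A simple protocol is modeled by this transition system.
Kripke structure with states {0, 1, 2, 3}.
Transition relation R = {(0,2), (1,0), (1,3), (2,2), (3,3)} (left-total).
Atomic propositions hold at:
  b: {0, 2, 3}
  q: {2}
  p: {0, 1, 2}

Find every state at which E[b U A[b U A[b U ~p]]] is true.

Sat(~p) = {3}
A[b U ~p]: least fixpoint, start Z0 = Sat(~p) = {3}, add states in Sat(b) with every successor in Z. Already a fixed point.
Sat(A[b U ~p]) = {3}
A[b U A[b U ~p]]: least fixpoint, start Z0 = Sat(A[b U ~p]) = {3}, add states in Sat(b) with every successor in Z. Already a fixed point.
Sat(A[b U A[b U ~p]]) = {3}
E[b U A[b U A[b U ~p]]]: least fixpoint, start Z0 = Sat(A[b U A[b U ~p]]) = {3}, add states in Sat(b) with some successor in Z. Already a fixed point.
Sat(E[b U A[b U A[b U ~p]]]) = {3}

{3}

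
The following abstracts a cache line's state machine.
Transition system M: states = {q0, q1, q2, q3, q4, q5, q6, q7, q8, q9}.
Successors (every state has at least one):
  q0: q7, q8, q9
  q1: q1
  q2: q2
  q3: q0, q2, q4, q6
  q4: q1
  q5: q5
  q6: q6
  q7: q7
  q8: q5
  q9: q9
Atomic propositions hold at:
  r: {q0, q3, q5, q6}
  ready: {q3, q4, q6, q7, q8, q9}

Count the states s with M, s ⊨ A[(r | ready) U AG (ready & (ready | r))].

Sat(r | ready) = {q0, q3, q4, q5, q6, q7, q8, q9}
Sat(ready | r) = {q0, q3, q4, q5, q6, q7, q8, q9}
Sat(ready & (ready | r)) = {q3, q4, q6, q7, q8, q9}
AG (ready & (ready | r)): greatest fixpoint, start Z0 = {q3, q4, q6, q7, q8, q9}, keep only states in Sat with every successor in Z. Z1 = {q6, q7, q9}; fixed.
Sat(AG (ready & (ready | r))) = {q6, q7, q9}
A[(r | ready) U AG (ready & (ready | r))]: least fixpoint, start Z0 = Sat(AG (ready & (ready | r))) = {q6, q7, q9}, add states in Sat(r | ready) with every successor in Z. Already a fixed point.
Sat(A[(r | ready) U AG (ready & (ready | r))]) = {q6, q7, q9}
|Sat(A[(r | ready) U AG (ready & (ready | r))])| = |{q6, q7, q9}| = 3.

3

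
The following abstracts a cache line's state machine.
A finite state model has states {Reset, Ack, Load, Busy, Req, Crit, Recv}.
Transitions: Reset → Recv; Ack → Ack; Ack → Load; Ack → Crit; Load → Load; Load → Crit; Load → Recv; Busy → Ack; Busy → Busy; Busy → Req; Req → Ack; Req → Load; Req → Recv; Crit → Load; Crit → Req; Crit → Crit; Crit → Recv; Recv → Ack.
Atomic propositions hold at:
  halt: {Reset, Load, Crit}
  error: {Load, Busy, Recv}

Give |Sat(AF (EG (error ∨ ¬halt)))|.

6

Sat(¬halt) = {Ack, Busy, Req, Recv}
Sat(error ∨ ¬halt) = {Ack, Load, Busy, Req, Recv}
EG (error ∨ ¬halt): greatest fixpoint, start Z0 = {Ack, Load, Busy, Req, Recv}, keep only states in Sat with some successor in Z. Already a fixed point.
Sat(EG (error ∨ ¬halt)) = {Ack, Load, Busy, Req, Recv}
AF (EG (error ∨ ¬halt)): least fixpoint, start Z0 = {Ack, Load, Busy, Req, Recv}, add states with every successor in Z. Z1 = {Reset, Ack, Load, Busy, Req, Recv}; fixed.
Sat(AF (EG (error ∨ ¬halt))) = {Reset, Ack, Load, Busy, Req, Recv}
|Sat(AF (EG (error ∨ ¬halt)))| = |{Reset, Ack, Load, Busy, Req, Recv}| = 6.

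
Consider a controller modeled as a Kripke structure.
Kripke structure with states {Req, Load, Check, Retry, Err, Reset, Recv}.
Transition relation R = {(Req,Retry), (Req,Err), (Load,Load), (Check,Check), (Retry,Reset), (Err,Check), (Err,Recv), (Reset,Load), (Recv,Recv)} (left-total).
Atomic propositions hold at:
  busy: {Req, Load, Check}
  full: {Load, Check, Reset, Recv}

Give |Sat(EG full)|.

EG full: greatest fixpoint, start Z0 = {Load, Check, Reset, Recv}, keep only states in Sat with some successor in Z. Already a fixed point.
Sat(EG full) = {Load, Check, Reset, Recv}
|Sat(EG full)| = |{Load, Check, Reset, Recv}| = 4.

4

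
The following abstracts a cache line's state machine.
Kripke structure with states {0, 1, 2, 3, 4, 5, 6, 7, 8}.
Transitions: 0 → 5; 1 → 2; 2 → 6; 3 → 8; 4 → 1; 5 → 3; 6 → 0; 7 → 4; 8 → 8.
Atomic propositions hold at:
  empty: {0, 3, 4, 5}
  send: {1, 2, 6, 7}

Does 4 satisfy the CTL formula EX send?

Yes

Sat(EX send) = {s : some successor in {1, 2, 6, 7}} = {1, 2, 4}
4 ∈ Sat(EX send) = {1, 2, 4}, so the formula holds at 4.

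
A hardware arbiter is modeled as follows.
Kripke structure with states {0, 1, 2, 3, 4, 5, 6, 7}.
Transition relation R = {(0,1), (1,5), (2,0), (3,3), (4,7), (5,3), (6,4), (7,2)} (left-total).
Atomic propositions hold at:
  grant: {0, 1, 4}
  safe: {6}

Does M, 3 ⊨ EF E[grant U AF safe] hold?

No

AF safe: least fixpoint, start Z0 = {6}, add states with every successor in Z. Already a fixed point.
Sat(AF safe) = {6}
E[grant U AF safe]: least fixpoint, start Z0 = Sat(AF safe) = {6}, add states in Sat(grant) with some successor in Z. Already a fixed point.
Sat(E[grant U AF safe]) = {6}
EF E[grant U AF safe]: least fixpoint, start Z0 = {6}, add states with some successor in Z. Already a fixed point.
Sat(EF E[grant U AF safe]) = {6}
3 ∉ Sat(EF E[grant U AF safe]) = {6}, so the formula does not hold at 3.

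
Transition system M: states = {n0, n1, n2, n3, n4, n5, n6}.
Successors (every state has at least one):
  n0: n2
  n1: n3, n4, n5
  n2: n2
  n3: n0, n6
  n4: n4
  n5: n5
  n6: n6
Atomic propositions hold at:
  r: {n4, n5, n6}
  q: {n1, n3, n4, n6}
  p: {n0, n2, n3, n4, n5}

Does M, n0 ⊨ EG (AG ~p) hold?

Sat(~p) = {n1, n6}
AG ~p: greatest fixpoint, start Z0 = {n1, n6}, keep only states in Sat with every successor in Z. Z1 = {n6}; fixed.
Sat(AG ~p) = {n6}
EG (AG ~p): greatest fixpoint, start Z0 = {n6}, keep only states in Sat with some successor in Z. Already a fixed point.
Sat(EG (AG ~p)) = {n6}
n0 ∉ Sat(EG (AG ~p)) = {n6}, so the formula does not hold at n0.

No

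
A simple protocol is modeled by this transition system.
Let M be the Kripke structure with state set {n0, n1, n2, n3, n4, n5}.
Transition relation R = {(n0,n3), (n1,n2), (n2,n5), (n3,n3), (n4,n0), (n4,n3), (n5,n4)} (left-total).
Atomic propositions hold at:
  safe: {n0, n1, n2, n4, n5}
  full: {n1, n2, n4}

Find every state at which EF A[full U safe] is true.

{n0, n1, n2, n4, n5}

A[full U safe]: least fixpoint, start Z0 = Sat(safe) = {n0, n1, n2, n4, n5}, add states in Sat(full) with every successor in Z. Already a fixed point.
Sat(A[full U safe]) = {n0, n1, n2, n4, n5}
EF A[full U safe]: least fixpoint, start Z0 = {n0, n1, n2, n4, n5}, add states with some successor in Z. Already a fixed point.
Sat(EF A[full U safe]) = {n0, n1, n2, n4, n5}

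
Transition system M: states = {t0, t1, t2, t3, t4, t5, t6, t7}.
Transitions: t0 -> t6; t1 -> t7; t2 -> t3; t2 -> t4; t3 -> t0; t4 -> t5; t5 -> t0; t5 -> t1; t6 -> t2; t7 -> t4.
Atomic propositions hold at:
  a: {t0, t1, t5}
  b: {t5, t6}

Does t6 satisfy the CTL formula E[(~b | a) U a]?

No

Sat(~b) = {t0, t1, t2, t3, t4, t7}
Sat(~b | a) = {t0, t1, t2, t3, t4, t5, t7}
E[(~b | a) U a]: least fixpoint, start Z0 = Sat(a) = {t0, t1, t5}, add states in Sat(~b | a) with some successor in Z. Z1 = {t0, t1, t3, t4, t5}; Z2 = {t0, t1, t2, t3, t4, t5, t7}; fixed.
Sat(E[(~b | a) U a]) = {t0, t1, t2, t3, t4, t5, t7}
t6 ∉ Sat(E[(~b | a) U a]) = {t0, t1, t2, t3, t4, t5, t7}, so the formula does not hold at t6.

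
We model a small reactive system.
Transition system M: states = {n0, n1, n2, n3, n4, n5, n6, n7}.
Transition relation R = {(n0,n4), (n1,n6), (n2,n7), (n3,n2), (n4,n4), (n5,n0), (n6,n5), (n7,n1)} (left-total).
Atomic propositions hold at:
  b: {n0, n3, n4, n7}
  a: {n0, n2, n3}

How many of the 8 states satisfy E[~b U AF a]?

7

Sat(~b) = {n1, n2, n5, n6}
AF a: least fixpoint, start Z0 = {n0, n2, n3}, add states with every successor in Z. Z1 = {n0, n2, n3, n5}; Z2 = {n0, n2, n3, n5, n6}; Z3 = {n0, n1, n2, n3, n5, n6}; Z4 = {n0, n1, n2, n3, n5, n6, n7}; fixed.
Sat(AF a) = {n0, n1, n2, n3, n5, n6, n7}
E[~b U AF a]: least fixpoint, start Z0 = Sat(AF a) = {n0, n1, n2, n3, n5, n6, n7}, add states in Sat(~b) with some successor in Z. Already a fixed point.
Sat(E[~b U AF a]) = {n0, n1, n2, n3, n5, n6, n7}
|Sat(E[~b U AF a])| = |{n0, n1, n2, n3, n5, n6, n7}| = 7.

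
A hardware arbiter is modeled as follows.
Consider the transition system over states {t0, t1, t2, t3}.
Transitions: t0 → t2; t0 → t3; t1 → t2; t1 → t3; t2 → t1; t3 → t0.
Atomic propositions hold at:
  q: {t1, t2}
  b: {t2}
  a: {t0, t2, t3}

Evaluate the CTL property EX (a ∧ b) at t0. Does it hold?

Sat(a ∧ b) = {t2}
Sat(EX (a ∧ b)) = {s : some successor in {t2}} = {t0, t1}
t0 ∈ Sat(EX (a ∧ b)) = {t0, t1}, so the formula holds at t0.

Yes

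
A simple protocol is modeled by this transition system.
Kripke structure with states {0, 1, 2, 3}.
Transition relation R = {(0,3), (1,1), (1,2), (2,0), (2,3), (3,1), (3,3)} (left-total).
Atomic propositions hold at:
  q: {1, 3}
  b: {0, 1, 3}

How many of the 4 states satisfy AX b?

3

Sat(AX b) = {s : every successor in {0, 1, 3}} = {0, 2, 3}
|Sat(AX b)| = |{0, 2, 3}| = 3.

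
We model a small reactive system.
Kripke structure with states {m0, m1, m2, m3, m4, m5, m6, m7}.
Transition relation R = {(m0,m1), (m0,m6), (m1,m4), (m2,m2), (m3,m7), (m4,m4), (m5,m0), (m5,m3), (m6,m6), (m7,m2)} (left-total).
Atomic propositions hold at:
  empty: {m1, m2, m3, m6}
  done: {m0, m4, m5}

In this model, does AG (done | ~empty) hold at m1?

No

Sat(~empty) = {m0, m4, m5, m7}
Sat(done | ~empty) = {m0, m4, m5, m7}
AG (done | ~empty): greatest fixpoint, start Z0 = {m0, m4, m5, m7}, keep only states in Sat with every successor in Z. Z1 = {m4}; fixed.
Sat(AG (done | ~empty)) = {m4}
m1 ∉ Sat(AG (done | ~empty)) = {m4}, so the formula does not hold at m1.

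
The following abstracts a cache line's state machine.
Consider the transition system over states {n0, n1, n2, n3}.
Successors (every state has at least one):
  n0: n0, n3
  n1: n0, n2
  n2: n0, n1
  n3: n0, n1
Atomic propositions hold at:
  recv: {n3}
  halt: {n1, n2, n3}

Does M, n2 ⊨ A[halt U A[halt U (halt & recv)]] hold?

No

Sat(halt & recv) = {n3}
A[halt U (halt & recv)]: least fixpoint, start Z0 = Sat((halt & recv)) = {n3}, add states in Sat(halt) with every successor in Z. Already a fixed point.
Sat(A[halt U (halt & recv)]) = {n3}
A[halt U A[halt U (halt & recv)]]: least fixpoint, start Z0 = Sat(A[halt U (halt & recv)]) = {n3}, add states in Sat(halt) with every successor in Z. Already a fixed point.
Sat(A[halt U A[halt U (halt & recv)]]) = {n3}
n2 ∉ Sat(A[halt U A[halt U (halt & recv)]]) = {n3}, so the formula does not hold at n2.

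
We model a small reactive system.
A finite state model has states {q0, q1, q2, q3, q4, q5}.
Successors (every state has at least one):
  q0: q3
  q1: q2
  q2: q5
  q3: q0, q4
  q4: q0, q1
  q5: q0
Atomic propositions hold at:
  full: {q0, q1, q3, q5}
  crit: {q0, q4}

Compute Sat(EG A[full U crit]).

A[full U crit]: least fixpoint, start Z0 = Sat(crit) = {q0, q4}, add states in Sat(full) with every successor in Z. Z1 = {q0, q3, q4, q5}; fixed.
Sat(A[full U crit]) = {q0, q3, q4, q5}
EG A[full U crit]: greatest fixpoint, start Z0 = {q0, q3, q4, q5}, keep only states in Sat with some successor in Z. Already a fixed point.
Sat(EG A[full U crit]) = {q0, q3, q4, q5}

{q0, q3, q4, q5}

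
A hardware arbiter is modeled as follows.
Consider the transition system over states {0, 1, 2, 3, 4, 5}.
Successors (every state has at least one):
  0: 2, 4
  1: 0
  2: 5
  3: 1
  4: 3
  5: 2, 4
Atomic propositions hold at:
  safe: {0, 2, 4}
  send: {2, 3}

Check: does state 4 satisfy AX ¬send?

No

Sat(¬send) = {0, 1, 4, 5}
Sat(AX ¬send) = {s : every successor in {0, 1, 4, 5}} = {1, 2, 3}
4 ∉ Sat(AX ¬send) = {1, 2, 3}, so the formula does not hold at 4.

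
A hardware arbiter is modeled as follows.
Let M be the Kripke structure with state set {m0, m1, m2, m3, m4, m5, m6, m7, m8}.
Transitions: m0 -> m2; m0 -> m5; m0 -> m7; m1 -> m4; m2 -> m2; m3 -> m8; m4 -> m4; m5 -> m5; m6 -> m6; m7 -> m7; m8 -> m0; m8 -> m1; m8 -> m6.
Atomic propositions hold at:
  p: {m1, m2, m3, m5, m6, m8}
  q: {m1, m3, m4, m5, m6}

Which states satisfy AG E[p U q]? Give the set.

{m1, m4, m5, m6}

E[p U q]: least fixpoint, start Z0 = Sat(q) = {m1, m3, m4, m5, m6}, add states in Sat(p) with some successor in Z. Z1 = {m1, m3, m4, m5, m6, m8}; fixed.
Sat(E[p U q]) = {m1, m3, m4, m5, m6, m8}
AG E[p U q]: greatest fixpoint, start Z0 = {m1, m3, m4, m5, m6, m8}, keep only states in Sat with every successor in Z. Z1 = {m1, m3, m4, m5, m6}; Z2 = {m1, m4, m5, m6}; fixed.
Sat(AG E[p U q]) = {m1, m4, m5, m6}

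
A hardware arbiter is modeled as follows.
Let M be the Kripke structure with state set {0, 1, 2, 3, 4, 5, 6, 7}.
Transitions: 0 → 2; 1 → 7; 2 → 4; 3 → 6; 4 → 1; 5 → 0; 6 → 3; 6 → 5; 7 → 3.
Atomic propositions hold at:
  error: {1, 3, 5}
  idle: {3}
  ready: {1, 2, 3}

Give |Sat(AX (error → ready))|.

7

Sat(error → ready) = {0, 1, 2, 3, 4, 6, 7}
Sat(AX (error → ready)) = {s : every successor in {0, 1, 2, 3, 4, 6, 7}} = {0, 1, 2, 3, 4, 5, 7}
|Sat(AX (error → ready))| = |{0, 1, 2, 3, 4, 5, 7}| = 7.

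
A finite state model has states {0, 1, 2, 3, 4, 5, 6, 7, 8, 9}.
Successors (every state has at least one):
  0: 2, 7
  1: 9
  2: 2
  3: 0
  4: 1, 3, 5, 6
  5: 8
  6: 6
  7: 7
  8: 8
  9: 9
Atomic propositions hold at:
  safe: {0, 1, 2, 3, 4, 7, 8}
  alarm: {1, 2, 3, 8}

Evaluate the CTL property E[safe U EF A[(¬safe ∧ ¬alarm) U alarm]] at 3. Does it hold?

Yes

Sat(¬safe) = {5, 6, 9}
Sat(¬alarm) = {0, 4, 5, 6, 7, 9}
Sat(¬safe ∧ ¬alarm) = {5, 6, 9}
A[(¬safe ∧ ¬alarm) U alarm]: least fixpoint, start Z0 = Sat(alarm) = {1, 2, 3, 8}, add states in Sat(¬safe ∧ ¬alarm) with every successor in Z. Z1 = {1, 2, 3, 5, 8}; fixed.
Sat(A[(¬safe ∧ ¬alarm) U alarm]) = {1, 2, 3, 5, 8}
EF A[(¬safe ∧ ¬alarm) U alarm]: least fixpoint, start Z0 = {1, 2, 3, 5, 8}, add states with some successor in Z. Z1 = {0, 1, 2, 3, 4, 5, 8}; fixed.
Sat(EF A[(¬safe ∧ ¬alarm) U alarm]) = {0, 1, 2, 3, 4, 5, 8}
E[safe U EF A[(¬safe ∧ ¬alarm) U alarm]]: least fixpoint, start Z0 = Sat(EF A[(¬safe ∧ ¬alarm) U alarm]) = {0, 1, 2, 3, 4, 5, 8}, add states in Sat(safe) with some successor in Z. Already a fixed point.
Sat(E[safe U EF A[(¬safe ∧ ¬alarm) U alarm]]) = {0, 1, 2, 3, 4, 5, 8}
3 ∈ Sat(E[safe U EF A[(¬safe ∧ ¬alarm) U alarm]]) = {0, 1, 2, 3, 4, 5, 8}, so the formula holds at 3.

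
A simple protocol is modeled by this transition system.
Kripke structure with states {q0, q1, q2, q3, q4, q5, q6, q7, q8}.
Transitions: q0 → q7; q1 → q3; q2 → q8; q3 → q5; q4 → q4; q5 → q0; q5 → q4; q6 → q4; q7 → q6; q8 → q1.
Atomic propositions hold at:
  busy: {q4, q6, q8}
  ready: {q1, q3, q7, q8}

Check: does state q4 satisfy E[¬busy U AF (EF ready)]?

No

Sat(¬busy) = {q0, q1, q2, q3, q5, q7}
EF ready: least fixpoint, start Z0 = {q1, q3, q7, q8}, add states with some successor in Z. Z1 = {q0, q1, q2, q3, q7, q8}; Z2 = {q0, q1, q2, q3, q5, q7, q8}; fixed.
Sat(EF ready) = {q0, q1, q2, q3, q5, q7, q8}
AF (EF ready): least fixpoint, start Z0 = {q0, q1, q2, q3, q5, q7, q8}, add states with every successor in Z. Already a fixed point.
Sat(AF (EF ready)) = {q0, q1, q2, q3, q5, q7, q8}
E[¬busy U AF (EF ready)]: least fixpoint, start Z0 = Sat(AF (EF ready)) = {q0, q1, q2, q3, q5, q7, q8}, add states in Sat(¬busy) with some successor in Z. Already a fixed point.
Sat(E[¬busy U AF (EF ready)]) = {q0, q1, q2, q3, q5, q7, q8}
q4 ∉ Sat(E[¬busy U AF (EF ready)]) = {q0, q1, q2, q3, q5, q7, q8}, so the formula does not hold at q4.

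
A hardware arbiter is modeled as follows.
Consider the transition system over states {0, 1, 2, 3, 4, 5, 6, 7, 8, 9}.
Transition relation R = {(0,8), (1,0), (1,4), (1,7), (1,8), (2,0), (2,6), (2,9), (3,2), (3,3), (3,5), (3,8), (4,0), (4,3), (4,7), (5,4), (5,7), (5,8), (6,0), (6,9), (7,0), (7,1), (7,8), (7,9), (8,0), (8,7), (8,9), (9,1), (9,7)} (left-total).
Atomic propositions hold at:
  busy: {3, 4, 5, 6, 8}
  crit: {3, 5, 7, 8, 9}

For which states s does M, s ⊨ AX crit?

Sat(AX crit) = {s : every successor in {3, 5, 7, 8, 9}} = {0}

{0}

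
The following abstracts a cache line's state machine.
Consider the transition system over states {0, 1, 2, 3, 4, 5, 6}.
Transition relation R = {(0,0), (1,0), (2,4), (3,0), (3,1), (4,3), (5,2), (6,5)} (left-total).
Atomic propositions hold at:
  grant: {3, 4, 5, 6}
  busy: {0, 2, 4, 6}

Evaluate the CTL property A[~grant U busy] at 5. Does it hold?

No

Sat(~grant) = {0, 1, 2}
A[~grant U busy]: least fixpoint, start Z0 = Sat(busy) = {0, 2, 4, 6}, add states in Sat(~grant) with every successor in Z. Z1 = {0, 1, 2, 4, 6}; fixed.
Sat(A[~grant U busy]) = {0, 1, 2, 4, 6}
5 ∉ Sat(A[~grant U busy]) = {0, 1, 2, 4, 6}, so the formula does not hold at 5.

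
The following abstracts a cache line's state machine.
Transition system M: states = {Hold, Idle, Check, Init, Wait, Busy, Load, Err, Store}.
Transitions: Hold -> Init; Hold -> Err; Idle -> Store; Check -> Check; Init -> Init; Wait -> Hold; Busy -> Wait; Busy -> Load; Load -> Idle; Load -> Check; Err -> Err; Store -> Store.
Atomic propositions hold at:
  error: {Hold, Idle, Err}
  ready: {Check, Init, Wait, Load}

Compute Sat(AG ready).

AG ready: greatest fixpoint, start Z0 = {Check, Init, Wait, Load}, keep only states in Sat with every successor in Z. Z1 = {Check, Init}; fixed.
Sat(AG ready) = {Check, Init}

{Check, Init}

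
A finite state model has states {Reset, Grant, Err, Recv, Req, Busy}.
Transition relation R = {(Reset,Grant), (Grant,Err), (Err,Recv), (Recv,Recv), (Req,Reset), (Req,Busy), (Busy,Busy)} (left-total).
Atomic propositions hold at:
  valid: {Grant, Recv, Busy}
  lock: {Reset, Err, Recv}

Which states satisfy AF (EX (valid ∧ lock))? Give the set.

Sat(valid ∧ lock) = {Recv}
Sat(EX (valid ∧ lock)) = {s : some successor in {Recv}} = {Err, Recv}
AF (EX (valid ∧ lock)): least fixpoint, start Z0 = {Err, Recv}, add states with every successor in Z. Z1 = {Grant, Err, Recv}; Z2 = {Reset, Grant, Err, Recv}; fixed.
Sat(AF (EX (valid ∧ lock))) = {Reset, Grant, Err, Recv}

{Reset, Grant, Err, Recv}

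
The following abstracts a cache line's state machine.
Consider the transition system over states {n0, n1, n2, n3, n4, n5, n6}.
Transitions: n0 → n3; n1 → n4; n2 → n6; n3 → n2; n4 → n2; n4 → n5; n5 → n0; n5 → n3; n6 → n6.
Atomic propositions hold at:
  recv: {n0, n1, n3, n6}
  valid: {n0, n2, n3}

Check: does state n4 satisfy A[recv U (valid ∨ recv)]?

No

Sat(valid ∨ recv) = {n0, n1, n2, n3, n6}
A[recv U (valid ∨ recv)]: least fixpoint, start Z0 = Sat((valid ∨ recv)) = {n0, n1, n2, n3, n6}, add states in Sat(recv) with every successor in Z. Already a fixed point.
Sat(A[recv U (valid ∨ recv)]) = {n0, n1, n2, n3, n6}
n4 ∉ Sat(A[recv U (valid ∨ recv)]) = {n0, n1, n2, n3, n6}, so the formula does not hold at n4.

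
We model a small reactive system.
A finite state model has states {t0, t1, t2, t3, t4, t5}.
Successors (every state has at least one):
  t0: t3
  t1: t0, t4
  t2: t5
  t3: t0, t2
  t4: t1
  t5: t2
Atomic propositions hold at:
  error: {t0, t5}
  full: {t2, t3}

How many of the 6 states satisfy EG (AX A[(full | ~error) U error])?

Sat(~error) = {t1, t2, t3, t4}
Sat(full | ~error) = {t1, t2, t3, t4}
A[(full | ~error) U error]: least fixpoint, start Z0 = Sat(error) = {t0, t5}, add states in Sat(full | ~error) with every successor in Z. Z1 = {t0, t2, t5}; Z2 = {t0, t2, t3, t5}; fixed.
Sat(A[(full | ~error) U error]) = {t0, t2, t3, t5}
Sat(AX A[(full | ~error) U error]) = {s : every successor in {t0, t2, t3, t5}} = {t0, t2, t3, t5}
EG (AX A[(full | ~error) U error]): greatest fixpoint, start Z0 = {t0, t2, t3, t5}, keep only states in Sat with some successor in Z. Already a fixed point.
Sat(EG (AX A[(full | ~error) U error])) = {t0, t2, t3, t5}
|Sat(EG (AX A[(full | ~error) U error]))| = |{t0, t2, t3, t5}| = 4.

4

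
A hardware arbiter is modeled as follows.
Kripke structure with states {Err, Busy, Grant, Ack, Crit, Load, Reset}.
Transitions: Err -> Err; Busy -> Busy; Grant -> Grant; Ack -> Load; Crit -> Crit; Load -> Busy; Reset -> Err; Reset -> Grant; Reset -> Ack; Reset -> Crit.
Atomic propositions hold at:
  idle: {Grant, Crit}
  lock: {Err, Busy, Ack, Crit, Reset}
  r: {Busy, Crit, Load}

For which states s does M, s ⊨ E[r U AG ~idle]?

Sat(~idle) = {Err, Busy, Ack, Load, Reset}
AG ~idle: greatest fixpoint, start Z0 = {Err, Busy, Ack, Load, Reset}, keep only states in Sat with every successor in Z. Z1 = {Err, Busy, Ack, Load}; fixed.
Sat(AG ~idle) = {Err, Busy, Ack, Load}
E[r U AG ~idle]: least fixpoint, start Z0 = Sat(AG ~idle) = {Err, Busy, Ack, Load}, add states in Sat(r) with some successor in Z. Already a fixed point.
Sat(E[r U AG ~idle]) = {Err, Busy, Ack, Load}

{Err, Busy, Ack, Load}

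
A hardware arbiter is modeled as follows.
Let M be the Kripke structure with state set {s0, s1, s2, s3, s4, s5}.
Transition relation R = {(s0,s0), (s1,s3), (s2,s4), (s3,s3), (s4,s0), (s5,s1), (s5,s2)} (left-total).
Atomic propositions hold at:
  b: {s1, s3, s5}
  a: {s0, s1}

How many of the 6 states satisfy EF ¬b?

Sat(¬b) = {s0, s2, s4}
EF ¬b: least fixpoint, start Z0 = {s0, s2, s4}, add states with some successor in Z. Z1 = {s0, s2, s4, s5}; fixed.
Sat(EF ¬b) = {s0, s2, s4, s5}
|Sat(EF ¬b)| = |{s0, s2, s4, s5}| = 4.

4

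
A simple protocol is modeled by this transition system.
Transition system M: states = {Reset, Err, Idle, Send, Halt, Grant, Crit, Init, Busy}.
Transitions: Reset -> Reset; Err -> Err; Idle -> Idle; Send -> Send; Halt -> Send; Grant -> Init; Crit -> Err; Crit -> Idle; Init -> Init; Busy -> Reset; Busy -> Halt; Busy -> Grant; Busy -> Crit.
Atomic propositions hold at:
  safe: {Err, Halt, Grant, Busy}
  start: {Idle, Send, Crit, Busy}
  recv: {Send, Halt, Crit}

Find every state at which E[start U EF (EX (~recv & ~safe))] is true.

{Reset, Idle, Grant, Crit, Init, Busy}

Sat(~recv) = {Reset, Err, Idle, Grant, Init, Busy}
Sat(~safe) = {Reset, Idle, Send, Crit, Init}
Sat(~recv & ~safe) = {Reset, Idle, Init}
Sat(EX (~recv & ~safe)) = {s : some successor in {Reset, Idle, Init}} = {Reset, Idle, Grant, Crit, Init, Busy}
EF (EX (~recv & ~safe)): least fixpoint, start Z0 = {Reset, Idle, Grant, Crit, Init, Busy}, add states with some successor in Z. Already a fixed point.
Sat(EF (EX (~recv & ~safe))) = {Reset, Idle, Grant, Crit, Init, Busy}
E[start U EF (EX (~recv & ~safe))]: least fixpoint, start Z0 = Sat(EF (EX (~recv & ~safe))) = {Reset, Idle, Grant, Crit, Init, Busy}, add states in Sat(start) with some successor in Z. Already a fixed point.
Sat(E[start U EF (EX (~recv & ~safe))]) = {Reset, Idle, Grant, Crit, Init, Busy}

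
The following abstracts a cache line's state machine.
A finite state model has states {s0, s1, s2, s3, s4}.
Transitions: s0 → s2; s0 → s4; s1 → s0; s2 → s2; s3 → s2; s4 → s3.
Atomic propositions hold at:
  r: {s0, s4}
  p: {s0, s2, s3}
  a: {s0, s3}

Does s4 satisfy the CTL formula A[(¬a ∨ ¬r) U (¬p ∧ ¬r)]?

No

Sat(¬a) = {s1, s2, s4}
Sat(¬r) = {s1, s2, s3}
Sat(¬a ∨ ¬r) = {s1, s2, s3, s4}
Sat(¬p) = {s1, s4}
Sat(¬p ∧ ¬r) = {s1}
A[(¬a ∨ ¬r) U (¬p ∧ ¬r)]: least fixpoint, start Z0 = Sat((¬p ∧ ¬r)) = {s1}, add states in Sat(¬a ∨ ¬r) with every successor in Z. Already a fixed point.
Sat(A[(¬a ∨ ¬r) U (¬p ∧ ¬r)]) = {s1}
s4 ∉ Sat(A[(¬a ∨ ¬r) U (¬p ∧ ¬r)]) = {s1}, so the formula does not hold at s4.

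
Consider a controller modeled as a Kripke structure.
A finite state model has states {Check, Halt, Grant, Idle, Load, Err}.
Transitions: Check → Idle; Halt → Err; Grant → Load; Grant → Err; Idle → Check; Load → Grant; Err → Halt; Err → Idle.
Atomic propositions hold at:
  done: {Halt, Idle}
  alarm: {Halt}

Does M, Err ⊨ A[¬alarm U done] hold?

Sat(¬alarm) = {Check, Grant, Idle, Load, Err}
A[¬alarm U done]: least fixpoint, start Z0 = Sat(done) = {Halt, Idle}, add states in Sat(¬alarm) with every successor in Z. Z1 = {Check, Halt, Idle, Err}; fixed.
Sat(A[¬alarm U done]) = {Check, Halt, Idle, Err}
Err ∈ Sat(A[¬alarm U done]) = {Check, Halt, Idle, Err}, so the formula holds at Err.

Yes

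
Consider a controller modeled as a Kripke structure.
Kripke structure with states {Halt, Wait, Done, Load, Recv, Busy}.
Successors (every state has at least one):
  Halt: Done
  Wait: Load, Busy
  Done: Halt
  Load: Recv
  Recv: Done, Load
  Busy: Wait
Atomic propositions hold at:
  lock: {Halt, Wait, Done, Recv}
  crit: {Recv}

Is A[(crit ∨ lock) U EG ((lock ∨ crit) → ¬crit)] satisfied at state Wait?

Yes

Sat(crit ∨ lock) = {Halt, Wait, Done, Recv}
Sat(lock ∨ crit) = {Halt, Wait, Done, Recv}
Sat(¬crit) = {Halt, Wait, Done, Load, Busy}
Sat((lock ∨ crit) → ¬crit) = {Halt, Wait, Done, Load, Busy}
EG ((lock ∨ crit) → ¬crit): greatest fixpoint, start Z0 = {Halt, Wait, Done, Load, Busy}, keep only states in Sat with some successor in Z. Z1 = {Halt, Wait, Done, Busy}; fixed.
Sat(EG ((lock ∨ crit) → ¬crit)) = {Halt, Wait, Done, Busy}
A[(crit ∨ lock) U EG ((lock ∨ crit) → ¬crit)]: least fixpoint, start Z0 = Sat(EG ((lock ∨ crit) → ¬crit)) = {Halt, Wait, Done, Busy}, add states in Sat(crit ∨ lock) with every successor in Z. Already a fixed point.
Sat(A[(crit ∨ lock) U EG ((lock ∨ crit) → ¬crit)]) = {Halt, Wait, Done, Busy}
Wait ∈ Sat(A[(crit ∨ lock) U EG ((lock ∨ crit) → ¬crit)]) = {Halt, Wait, Done, Busy}, so the formula holds at Wait.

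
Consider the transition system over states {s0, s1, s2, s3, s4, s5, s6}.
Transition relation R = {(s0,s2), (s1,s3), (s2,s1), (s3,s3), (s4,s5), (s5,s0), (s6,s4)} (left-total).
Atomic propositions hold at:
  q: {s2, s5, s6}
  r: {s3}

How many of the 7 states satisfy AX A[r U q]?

A[r U q]: least fixpoint, start Z0 = Sat(q) = {s2, s5, s6}, add states in Sat(r) with every successor in Z. Already a fixed point.
Sat(A[r U q]) = {s2, s5, s6}
Sat(AX A[r U q]) = {s : every successor in {s2, s5, s6}} = {s0, s4}
|Sat(AX A[r U q])| = |{s0, s4}| = 2.

2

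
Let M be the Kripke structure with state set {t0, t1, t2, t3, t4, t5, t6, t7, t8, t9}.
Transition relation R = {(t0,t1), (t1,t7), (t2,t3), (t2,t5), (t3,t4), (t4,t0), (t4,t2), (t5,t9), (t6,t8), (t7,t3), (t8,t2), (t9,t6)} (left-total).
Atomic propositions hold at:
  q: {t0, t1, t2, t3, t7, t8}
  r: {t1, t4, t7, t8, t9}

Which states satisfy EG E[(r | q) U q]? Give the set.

Sat(r | q) = {t0, t1, t2, t3, t4, t7, t8, t9}
E[(r | q) U q]: least fixpoint, start Z0 = Sat(q) = {t0, t1, t2, t3, t7, t8}, add states in Sat(r | q) with some successor in Z. Z1 = {t0, t1, t2, t3, t4, t7, t8}; fixed.
Sat(E[(r | q) U q]) = {t0, t1, t2, t3, t4, t7, t8}
EG E[(r | q) U q]: greatest fixpoint, start Z0 = {t0, t1, t2, t3, t4, t7, t8}, keep only states in Sat with some successor in Z. Already a fixed point.
Sat(EG E[(r | q) U q]) = {t0, t1, t2, t3, t4, t7, t8}

{t0, t1, t2, t3, t4, t7, t8}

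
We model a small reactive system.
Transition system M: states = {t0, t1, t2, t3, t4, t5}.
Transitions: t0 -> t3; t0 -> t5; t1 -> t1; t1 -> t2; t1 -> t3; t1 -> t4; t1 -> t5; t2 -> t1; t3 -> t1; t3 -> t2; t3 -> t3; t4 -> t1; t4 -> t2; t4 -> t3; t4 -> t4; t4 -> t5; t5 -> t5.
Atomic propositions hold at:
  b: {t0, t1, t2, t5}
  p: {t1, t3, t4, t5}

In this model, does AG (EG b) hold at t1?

EG b: greatest fixpoint, start Z0 = {t0, t1, t2, t5}, keep only states in Sat with some successor in Z. Already a fixed point.
Sat(EG b) = {t0, t1, t2, t5}
AG (EG b): greatest fixpoint, start Z0 = {t0, t1, t2, t5}, keep only states in Sat with every successor in Z. Z1 = {t2, t5}; Z2 = {t5}; fixed.
Sat(AG (EG b)) = {t5}
t1 ∉ Sat(AG (EG b)) = {t5}, so the formula does not hold at t1.

No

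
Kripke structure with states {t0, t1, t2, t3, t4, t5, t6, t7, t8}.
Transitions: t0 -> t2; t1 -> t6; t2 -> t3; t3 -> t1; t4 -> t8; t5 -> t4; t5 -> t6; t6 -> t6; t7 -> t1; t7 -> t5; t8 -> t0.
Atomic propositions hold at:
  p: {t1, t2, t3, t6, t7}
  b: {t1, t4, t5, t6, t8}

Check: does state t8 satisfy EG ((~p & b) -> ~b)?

No

Sat(~p) = {t0, t4, t5, t8}
Sat(~p & b) = {t4, t5, t8}
Sat(~b) = {t0, t2, t3, t7}
Sat((~p & b) -> ~b) = {t0, t1, t2, t3, t6, t7}
EG ((~p & b) -> ~b): greatest fixpoint, start Z0 = {t0, t1, t2, t3, t6, t7}, keep only states in Sat with some successor in Z. Already a fixed point.
Sat(EG ((~p & b) -> ~b)) = {t0, t1, t2, t3, t6, t7}
t8 ∉ Sat(EG ((~p & b) -> ~b)) = {t0, t1, t2, t3, t6, t7}, so the formula does not hold at t8.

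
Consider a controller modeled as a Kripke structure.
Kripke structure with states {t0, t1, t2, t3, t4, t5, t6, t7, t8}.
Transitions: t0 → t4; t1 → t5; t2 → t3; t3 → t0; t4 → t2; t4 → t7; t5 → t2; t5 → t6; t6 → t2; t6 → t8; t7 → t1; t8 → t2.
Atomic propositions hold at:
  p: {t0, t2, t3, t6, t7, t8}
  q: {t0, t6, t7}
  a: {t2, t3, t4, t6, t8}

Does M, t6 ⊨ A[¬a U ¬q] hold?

Sat(¬a) = {t0, t1, t5, t7}
Sat(¬q) = {t1, t2, t3, t4, t5, t8}
A[¬a U ¬q]: least fixpoint, start Z0 = Sat(¬q) = {t1, t2, t3, t4, t5, t8}, add states in Sat(¬a) with every successor in Z. Z1 = {t0, t1, t2, t3, t4, t5, t7, t8}; fixed.
Sat(A[¬a U ¬q]) = {t0, t1, t2, t3, t4, t5, t7, t8}
t6 ∉ Sat(A[¬a U ¬q]) = {t0, t1, t2, t3, t4, t5, t7, t8}, so the formula does not hold at t6.

No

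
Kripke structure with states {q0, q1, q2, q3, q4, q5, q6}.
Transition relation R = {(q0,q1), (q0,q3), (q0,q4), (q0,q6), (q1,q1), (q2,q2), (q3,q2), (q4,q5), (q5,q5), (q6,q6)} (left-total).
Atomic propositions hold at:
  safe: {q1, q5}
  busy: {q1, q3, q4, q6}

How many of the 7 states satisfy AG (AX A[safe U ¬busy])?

4

Sat(¬busy) = {q0, q2, q5}
A[safe U ¬busy]: least fixpoint, start Z0 = Sat(¬busy) = {q0, q2, q5}, add states in Sat(safe) with every successor in Z. Already a fixed point.
Sat(A[safe U ¬busy]) = {q0, q2, q5}
Sat(AX A[safe U ¬busy]) = {s : every successor in {q0, q2, q5}} = {q2, q3, q4, q5}
AG (AX A[safe U ¬busy]): greatest fixpoint, start Z0 = {q2, q3, q4, q5}, keep only states in Sat with every successor in Z. Already a fixed point.
Sat(AG (AX A[safe U ¬busy])) = {q2, q3, q4, q5}
|Sat(AG (AX A[safe U ¬busy]))| = |{q2, q3, q4, q5}| = 4.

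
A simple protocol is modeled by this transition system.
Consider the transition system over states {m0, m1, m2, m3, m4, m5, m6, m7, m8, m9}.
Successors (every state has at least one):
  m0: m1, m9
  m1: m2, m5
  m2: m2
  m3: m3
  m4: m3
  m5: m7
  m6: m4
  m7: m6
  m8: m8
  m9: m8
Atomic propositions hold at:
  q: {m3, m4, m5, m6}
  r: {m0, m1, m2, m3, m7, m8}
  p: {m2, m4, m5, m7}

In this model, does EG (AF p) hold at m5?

No

AF p: least fixpoint, start Z0 = {m2, m4, m5, m7}, add states with every successor in Z. Z1 = {m1, m2, m4, m5, m6, m7}; fixed.
Sat(AF p) = {m1, m2, m4, m5, m6, m7}
EG (AF p): greatest fixpoint, start Z0 = {m1, m2, m4, m5, m6, m7}, keep only states in Sat with some successor in Z. Z1 = {m1, m2, m5, m6, m7}; Z2 = {m1, m2, m5, m7}; Z3 = {m1, m2, m5}; Z4 = {m1, m2}; fixed.
Sat(EG (AF p)) = {m1, m2}
m5 ∉ Sat(EG (AF p)) = {m1, m2}, so the formula does not hold at m5.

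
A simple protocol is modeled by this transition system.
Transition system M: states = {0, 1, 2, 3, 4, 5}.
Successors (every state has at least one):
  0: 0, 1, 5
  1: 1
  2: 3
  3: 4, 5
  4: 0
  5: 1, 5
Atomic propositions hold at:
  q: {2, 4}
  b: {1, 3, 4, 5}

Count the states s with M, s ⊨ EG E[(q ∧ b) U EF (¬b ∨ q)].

4

Sat(q ∧ b) = {4}
Sat(¬b) = {0, 2}
Sat(¬b ∨ q) = {0, 2, 4}
EF (¬b ∨ q): least fixpoint, start Z0 = {0, 2, 4}, add states with some successor in Z. Z1 = {0, 2, 3, 4}; fixed.
Sat(EF (¬b ∨ q)) = {0, 2, 3, 4}
E[(q ∧ b) U EF (¬b ∨ q)]: least fixpoint, start Z0 = Sat(EF (¬b ∨ q)) = {0, 2, 3, 4}, add states in Sat(q ∧ b) with some successor in Z. Already a fixed point.
Sat(E[(q ∧ b) U EF (¬b ∨ q)]) = {0, 2, 3, 4}
EG E[(q ∧ b) U EF (¬b ∨ q)]: greatest fixpoint, start Z0 = {0, 2, 3, 4}, keep only states in Sat with some successor in Z. Already a fixed point.
Sat(EG E[(q ∧ b) U EF (¬b ∨ q)]) = {0, 2, 3, 4}
|Sat(EG E[(q ∧ b) U EF (¬b ∨ q)])| = |{0, 2, 3, 4}| = 4.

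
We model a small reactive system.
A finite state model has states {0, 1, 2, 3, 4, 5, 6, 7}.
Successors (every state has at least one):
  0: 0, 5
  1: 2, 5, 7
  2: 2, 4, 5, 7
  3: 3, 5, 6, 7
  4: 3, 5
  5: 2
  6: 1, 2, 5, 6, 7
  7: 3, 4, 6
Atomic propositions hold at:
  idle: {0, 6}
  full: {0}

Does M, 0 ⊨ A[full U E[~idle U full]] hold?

Sat(~idle) = {1, 2, 3, 4, 5, 7}
E[~idle U full]: least fixpoint, start Z0 = Sat(full) = {0}, add states in Sat(~idle) with some successor in Z. Already a fixed point.
Sat(E[~idle U full]) = {0}
A[full U E[~idle U full]]: least fixpoint, start Z0 = Sat(E[~idle U full]) = {0}, add states in Sat(full) with every successor in Z. Already a fixed point.
Sat(A[full U E[~idle U full]]) = {0}
0 ∈ Sat(A[full U E[~idle U full]]) = {0}, so the formula holds at 0.

Yes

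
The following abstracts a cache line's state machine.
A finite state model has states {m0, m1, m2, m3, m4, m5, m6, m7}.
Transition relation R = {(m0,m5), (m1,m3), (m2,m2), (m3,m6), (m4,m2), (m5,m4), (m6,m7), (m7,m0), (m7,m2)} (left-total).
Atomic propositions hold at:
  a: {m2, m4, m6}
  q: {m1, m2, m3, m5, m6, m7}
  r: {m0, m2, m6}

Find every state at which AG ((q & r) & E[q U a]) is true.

{m2}

Sat(q & r) = {m2, m6}
E[q U a]: least fixpoint, start Z0 = Sat(a) = {m2, m4, m6}, add states in Sat(q) with some successor in Z. Z1 = {m2, m3, m4, m5, m6, m7}; Z2 = {m1, m2, m3, m4, m5, m6, m7}; fixed.
Sat(E[q U a]) = {m1, m2, m3, m4, m5, m6, m7}
Sat((q & r) & E[q U a]) = {m2, m6}
AG ((q & r) & E[q U a]): greatest fixpoint, start Z0 = {m2, m6}, keep only states in Sat with every successor in Z. Z1 = {m2}; fixed.
Sat(AG ((q & r) & E[q U a])) = {m2}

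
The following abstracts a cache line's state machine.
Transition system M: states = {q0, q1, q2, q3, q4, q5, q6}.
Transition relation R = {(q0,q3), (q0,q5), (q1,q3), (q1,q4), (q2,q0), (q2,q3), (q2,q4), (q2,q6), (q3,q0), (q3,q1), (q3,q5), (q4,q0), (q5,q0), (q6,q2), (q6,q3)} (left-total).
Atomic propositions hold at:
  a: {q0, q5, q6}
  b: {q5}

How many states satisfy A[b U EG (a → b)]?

Sat(a → b) = {q1, q2, q3, q4, q5}
EG (a → b): greatest fixpoint, start Z0 = {q1, q2, q3, q4, q5}, keep only states in Sat with some successor in Z. Z1 = {q1, q2, q3}; fixed.
Sat(EG (a → b)) = {q1, q2, q3}
A[b U EG (a → b)]: least fixpoint, start Z0 = Sat(EG (a → b)) = {q1, q2, q3}, add states in Sat(b) with every successor in Z. Already a fixed point.
Sat(A[b U EG (a → b)]) = {q1, q2, q3}
|Sat(A[b U EG (a → b)])| = |{q1, q2, q3}| = 3.

3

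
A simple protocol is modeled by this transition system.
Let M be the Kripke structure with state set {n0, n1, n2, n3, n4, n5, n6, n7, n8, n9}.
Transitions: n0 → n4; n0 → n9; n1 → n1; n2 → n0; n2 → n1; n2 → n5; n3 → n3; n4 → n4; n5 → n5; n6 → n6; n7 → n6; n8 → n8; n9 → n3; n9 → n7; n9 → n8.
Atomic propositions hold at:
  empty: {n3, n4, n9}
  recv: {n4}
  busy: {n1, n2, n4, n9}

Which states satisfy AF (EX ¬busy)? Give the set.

{n2, n3, n5, n6, n7, n8, n9}

Sat(¬busy) = {n0, n3, n5, n6, n7, n8}
Sat(EX ¬busy) = {s : some successor in {n0, n3, n5, n6, n7, n8}} = {n2, n3, n5, n6, n7, n8, n9}
AF (EX ¬busy): least fixpoint, start Z0 = {n2, n3, n5, n6, n7, n8, n9}, add states with every successor in Z. Already a fixed point.
Sat(AF (EX ¬busy)) = {n2, n3, n5, n6, n7, n8, n9}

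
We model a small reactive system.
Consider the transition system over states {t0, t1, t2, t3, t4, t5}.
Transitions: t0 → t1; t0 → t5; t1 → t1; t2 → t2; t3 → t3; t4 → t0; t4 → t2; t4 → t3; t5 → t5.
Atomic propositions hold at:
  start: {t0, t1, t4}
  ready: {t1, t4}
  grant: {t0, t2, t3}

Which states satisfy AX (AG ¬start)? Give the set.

{t2, t3, t5}

Sat(¬start) = {t2, t3, t5}
AG ¬start: greatest fixpoint, start Z0 = {t2, t3, t5}, keep only states in Sat with every successor in Z. Already a fixed point.
Sat(AG ¬start) = {t2, t3, t5}
Sat(AX (AG ¬start)) = {s : every successor in {t2, t3, t5}} = {t2, t3, t5}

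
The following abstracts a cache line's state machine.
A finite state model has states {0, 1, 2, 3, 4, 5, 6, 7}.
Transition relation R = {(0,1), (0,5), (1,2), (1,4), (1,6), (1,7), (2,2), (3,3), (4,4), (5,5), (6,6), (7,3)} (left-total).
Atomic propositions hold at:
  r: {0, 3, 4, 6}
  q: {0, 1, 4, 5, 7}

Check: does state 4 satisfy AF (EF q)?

Yes

EF q: least fixpoint, start Z0 = {0, 1, 4, 5, 7}, add states with some successor in Z. Already a fixed point.
Sat(EF q) = {0, 1, 4, 5, 7}
AF (EF q): least fixpoint, start Z0 = {0, 1, 4, 5, 7}, add states with every successor in Z. Already a fixed point.
Sat(AF (EF q)) = {0, 1, 4, 5, 7}
4 ∈ Sat(AF (EF q)) = {0, 1, 4, 5, 7}, so the formula holds at 4.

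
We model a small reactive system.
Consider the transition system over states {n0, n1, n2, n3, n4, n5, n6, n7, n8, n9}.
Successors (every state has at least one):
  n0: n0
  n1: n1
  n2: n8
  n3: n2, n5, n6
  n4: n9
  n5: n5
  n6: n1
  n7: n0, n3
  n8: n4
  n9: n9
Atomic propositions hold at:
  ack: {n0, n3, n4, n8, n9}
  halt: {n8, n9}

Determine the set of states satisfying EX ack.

Sat(EX ack) = {s : some successor in {n0, n3, n4, n8, n9}} = {n0, n2, n4, n7, n8, n9}

{n0, n2, n4, n7, n8, n9}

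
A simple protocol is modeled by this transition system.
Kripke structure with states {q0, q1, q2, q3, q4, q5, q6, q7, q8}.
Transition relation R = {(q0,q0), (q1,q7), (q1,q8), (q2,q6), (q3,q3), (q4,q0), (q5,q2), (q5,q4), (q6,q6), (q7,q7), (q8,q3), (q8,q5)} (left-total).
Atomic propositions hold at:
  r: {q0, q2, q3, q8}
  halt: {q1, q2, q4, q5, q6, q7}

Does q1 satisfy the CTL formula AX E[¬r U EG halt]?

Sat(¬r) = {q1, q4, q5, q6, q7}
EG halt: greatest fixpoint, start Z0 = {q1, q2, q4, q5, q6, q7}, keep only states in Sat with some successor in Z. Z1 = {q1, q2, q5, q6, q7}; fixed.
Sat(EG halt) = {q1, q2, q5, q6, q7}
E[¬r U EG halt]: least fixpoint, start Z0 = Sat(EG halt) = {q1, q2, q5, q6, q7}, add states in Sat(¬r) with some successor in Z. Already a fixed point.
Sat(E[¬r U EG halt]) = {q1, q2, q5, q6, q7}
Sat(AX E[¬r U EG halt]) = {s : every successor in {q1, q2, q5, q6, q7}} = {q2, q6, q7}
q1 ∉ Sat(AX E[¬r U EG halt]) = {q2, q6, q7}, so the formula does not hold at q1.

No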